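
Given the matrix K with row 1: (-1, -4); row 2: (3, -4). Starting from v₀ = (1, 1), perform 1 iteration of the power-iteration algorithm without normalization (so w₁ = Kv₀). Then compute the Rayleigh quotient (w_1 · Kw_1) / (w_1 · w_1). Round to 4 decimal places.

λ ≈ -1.3077

w1 = Kv₀ = (-5, -1)
Kw1 = (9, -11)
w1·Kw1 = (-5)·9 + (-1)·(-11) = -34; w1·w1 = (-5)·(-5) + (-1)·(-1) = 26
λ ≈ -34/26 = -1.3077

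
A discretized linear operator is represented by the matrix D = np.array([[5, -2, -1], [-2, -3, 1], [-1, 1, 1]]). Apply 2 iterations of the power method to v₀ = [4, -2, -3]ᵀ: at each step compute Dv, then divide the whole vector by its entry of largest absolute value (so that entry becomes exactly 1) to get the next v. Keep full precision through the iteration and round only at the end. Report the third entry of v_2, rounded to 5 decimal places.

-0.26623

Dv0 = (27.000000, -5.000000, -9.000000); divide by 27.000000 → v1 = (1.000000, -0.185185, -0.333333)
Dv1 = (5.703704, -1.777778, -1.518519); divide by 5.703704 → v2 = (1.000000, -0.311688, -0.266234)
Requested entry of v2: -41/154 = -0.26623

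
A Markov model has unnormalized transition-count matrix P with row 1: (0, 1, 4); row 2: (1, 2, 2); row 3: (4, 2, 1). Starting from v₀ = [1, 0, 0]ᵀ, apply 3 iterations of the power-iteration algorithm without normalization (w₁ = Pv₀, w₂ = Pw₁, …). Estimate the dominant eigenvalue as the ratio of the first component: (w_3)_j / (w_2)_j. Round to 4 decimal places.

w1 = Pv₀ = (0, 1, 4)
w2 = Pw1 = (17, 10, 6)
w3 = Pw2 = (34, 49, 94)
Ratio at component: 34 / 17 = 2.0000

λ ≈ 2.0000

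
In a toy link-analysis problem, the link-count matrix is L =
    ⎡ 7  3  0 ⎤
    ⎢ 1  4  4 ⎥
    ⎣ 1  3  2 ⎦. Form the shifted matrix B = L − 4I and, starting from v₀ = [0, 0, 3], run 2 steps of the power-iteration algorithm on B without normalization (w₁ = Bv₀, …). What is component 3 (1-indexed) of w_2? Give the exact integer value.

48

B = L − 4I has rows (3, 3, 0); (1, 0, 4); (1, 3, -2)
w1 = Bv₀ = (3·0 + 3·0 + 0·3; 1·0 + 0·0 + 4·3; 1·0 + 3·0 + (-2)·3) = (0, 12, -6)
w2 = Bw1 = (3·0 + 3·12 + 0·(-6); 1·0 + 0·12 + 4·(-6); 1·0 + 3·12 + (-2)·(-6)) = (36, -24, 48)
Requested component of w2: 48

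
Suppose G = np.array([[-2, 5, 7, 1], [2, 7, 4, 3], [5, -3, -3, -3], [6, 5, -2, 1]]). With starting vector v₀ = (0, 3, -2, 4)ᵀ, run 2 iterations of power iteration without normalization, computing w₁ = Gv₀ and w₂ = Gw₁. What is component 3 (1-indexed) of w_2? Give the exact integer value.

w1 = Gv₀ = ((-2)·0 + 5·3 + 7·(-2) + 1·4; 2·0 + 7·3 + 4·(-2) + 3·4; 5·0 + (-3)·3 + (-3)·(-2) + (-3)·4; 6·0 + 5·3 + (-2)·(-2) + 1·4) = (5, 25, -15, 23)
w2 = Gw1 = ((-2)·5 + 5·25 + 7·(-15) + 1·23; 2·5 + 7·25 + 4·(-15) + 3·23; 5·5 + (-3)·25 + (-3)·(-15) + (-3)·23; 6·5 + 5·25 + (-2)·(-15) + 1·23) = (33, 194, -74, 208)
The requested component of w2 is -74.

-74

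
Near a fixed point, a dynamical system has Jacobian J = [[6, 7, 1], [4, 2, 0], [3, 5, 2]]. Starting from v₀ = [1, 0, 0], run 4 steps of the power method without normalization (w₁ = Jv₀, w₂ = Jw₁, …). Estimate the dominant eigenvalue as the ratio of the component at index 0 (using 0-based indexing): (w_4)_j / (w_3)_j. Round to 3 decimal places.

w1 = Jv₀ = (6·1 + 7·0 + 1·0; 4·1 + 2·0 + 0·0; 3·1 + 5·0 + 2·0) = (6, 4, 3)
w2 = Jw1 = (6·6 + 7·4 + 1·3; 4·6 + 2·4 + 0·3; 3·6 + 5·4 + 2·3) = (67, 32, 44)
w3 = Jw2 = (670, 332, 449)
w4 = Jw3 = (6793, 3344, 4568)
Ratio at component: 6793 / 670 = 10.139

λ ≈ 10.139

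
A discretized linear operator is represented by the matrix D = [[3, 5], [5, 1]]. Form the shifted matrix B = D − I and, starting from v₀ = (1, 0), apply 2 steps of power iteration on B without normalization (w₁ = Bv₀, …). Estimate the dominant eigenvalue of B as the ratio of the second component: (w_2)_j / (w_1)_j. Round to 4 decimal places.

B = D − I has rows (2, 5); (5, 0)
w1 = Bv₀ = (2·1 + 5·0; 5·1 + 0·0) = (2, 5)
w2 = Bw1 = (2·2 + 5·5; 5·2 + 0·5) = (29, 10)
Ratio: 10/5 = 2.0000

μ ≈ 2.0000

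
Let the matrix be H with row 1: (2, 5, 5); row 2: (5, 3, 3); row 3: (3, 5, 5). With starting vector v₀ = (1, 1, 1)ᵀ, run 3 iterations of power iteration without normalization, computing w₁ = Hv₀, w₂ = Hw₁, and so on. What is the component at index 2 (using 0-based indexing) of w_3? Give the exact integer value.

w1 = Hv₀ = (12, 11, 13)
w2 = Hw1 = (144, 132, 156)
w3 = Hw2 = (1728, 1584, 1872)
The requested component of w3 is 1872.

1872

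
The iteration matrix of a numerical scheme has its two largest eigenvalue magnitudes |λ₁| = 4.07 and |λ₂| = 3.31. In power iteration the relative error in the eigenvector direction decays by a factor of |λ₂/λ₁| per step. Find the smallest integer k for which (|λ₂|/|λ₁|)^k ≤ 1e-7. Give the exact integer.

78

|λ₂/λ₁| = 3.31/4.07 = 0.81327
Need k ≥ ln(1e-7) / ln(0.81327) = -16.1181 / -0.2067 ≈ 77.980
Smallest integer k satisfying the bound: 78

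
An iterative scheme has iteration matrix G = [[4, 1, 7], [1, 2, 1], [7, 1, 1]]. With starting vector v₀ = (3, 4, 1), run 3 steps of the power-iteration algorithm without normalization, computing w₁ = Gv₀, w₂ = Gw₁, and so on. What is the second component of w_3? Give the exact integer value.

w1 = Gv₀ = (4·3 + 1·4 + 7·1; 1·3 + 2·4 + 1·1; 7·3 + 1·4 + 1·1) = (23, 12, 26)
w2 = Gw1 = (4·23 + 1·12 + 7·26; 1·23 + 2·12 + 1·26; 7·23 + 1·12 + 1·26) = (286, 73, 199)
w3 = Gw2 = (2610, 631, 2274)
The requested component of w3 is 631.

631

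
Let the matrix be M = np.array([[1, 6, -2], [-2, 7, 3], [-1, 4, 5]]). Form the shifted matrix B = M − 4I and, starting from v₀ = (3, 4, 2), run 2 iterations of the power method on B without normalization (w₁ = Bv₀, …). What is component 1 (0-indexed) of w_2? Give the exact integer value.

B = M − 4I has rows (-3, 6, -2); (-2, 3, 3); (-1, 4, 1)
w1 = Bv₀ = ((-3)·3 + 6·4 + (-2)·2; (-2)·3 + 3·4 + 3·2; (-1)·3 + 4·4 + 1·2) = (11, 12, 15)
w2 = Bw1 = ((-3)·11 + 6·12 + (-2)·15; (-2)·11 + 3·12 + 3·15; (-1)·11 + 4·12 + 1·15) = (9, 59, 52)
Requested component of w2: 59

59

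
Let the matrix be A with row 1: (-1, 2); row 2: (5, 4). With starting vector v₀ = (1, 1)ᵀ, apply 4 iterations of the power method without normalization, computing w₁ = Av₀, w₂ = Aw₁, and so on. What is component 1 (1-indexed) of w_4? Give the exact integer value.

433

w1 = Av₀ = ((-1)·1 + 2·1; 5·1 + 4·1) = (1, 9)
w2 = Aw1 = ((-1)·1 + 2·9; 5·1 + 4·9) = (17, 41)
w3 = Aw2 = (65, 249)
w4 = Aw3 = (433, 1321)
The requested component of w4 is 433.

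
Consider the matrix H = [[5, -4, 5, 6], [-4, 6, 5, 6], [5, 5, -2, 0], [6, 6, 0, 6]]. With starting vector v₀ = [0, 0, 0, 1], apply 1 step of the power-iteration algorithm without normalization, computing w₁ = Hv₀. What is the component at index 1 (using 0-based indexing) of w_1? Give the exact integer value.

6

w1 = Hv₀ = (5·0 + (-4)·0 + 5·0 + 6·1; (-4)·0 + 6·0 + 5·0 + 6·1; 5·0 + 5·0 + (-2)·0 + 0·1; 6·0 + 6·0 + 0·0 + 6·1) = (6, 6, 0, 6)
The requested component of w1 is 6.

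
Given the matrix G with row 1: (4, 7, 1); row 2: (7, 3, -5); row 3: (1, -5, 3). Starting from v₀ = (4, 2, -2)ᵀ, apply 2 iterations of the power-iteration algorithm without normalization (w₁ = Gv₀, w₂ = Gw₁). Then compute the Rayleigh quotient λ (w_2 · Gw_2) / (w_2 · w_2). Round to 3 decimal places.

w1 = Gv₀ = (28, 44, -12)
w2 = Gw1 = (408, 388, -228)
Gw2 = (4120, 5160, -2216)
w2·Gw2 = 408·4120 + 388·5160 + (-228)·(-2216) = 4188288; w2·w2 = 408·408 + 388·388 + (-228)·(-228) = 368992
λ ≈ 4188288/368992 = 11.351

λ ≈ 11.351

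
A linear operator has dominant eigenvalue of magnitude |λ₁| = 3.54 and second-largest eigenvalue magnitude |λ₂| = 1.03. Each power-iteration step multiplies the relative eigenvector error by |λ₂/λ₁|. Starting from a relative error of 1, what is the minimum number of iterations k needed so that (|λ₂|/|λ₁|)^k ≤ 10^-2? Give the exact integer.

4

|λ₂/λ₁| = 1.03/3.54 = 0.29096
Need k ≥ ln(10^-2) / ln(0.29096) = -4.6052 / -1.2346 ≈ 3.730
Smallest integer k satisfying the bound: 4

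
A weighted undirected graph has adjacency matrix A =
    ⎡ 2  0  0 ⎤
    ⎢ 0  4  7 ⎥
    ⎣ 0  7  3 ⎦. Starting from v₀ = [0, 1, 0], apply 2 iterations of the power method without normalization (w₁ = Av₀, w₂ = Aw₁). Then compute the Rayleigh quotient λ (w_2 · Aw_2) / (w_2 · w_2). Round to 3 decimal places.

λ ≈ 10.367

w1 = Av₀ = (0, 4, 7)
w2 = Aw1 = (0, 65, 49)
Aw2 = (0, 603, 602)
w2·Aw2 = 0·0 + 65·603 + 49·602 = 68693; w2·w2 = 0·0 + 65·65 + 49·49 = 6626
λ ≈ 68693/6626 = 10.367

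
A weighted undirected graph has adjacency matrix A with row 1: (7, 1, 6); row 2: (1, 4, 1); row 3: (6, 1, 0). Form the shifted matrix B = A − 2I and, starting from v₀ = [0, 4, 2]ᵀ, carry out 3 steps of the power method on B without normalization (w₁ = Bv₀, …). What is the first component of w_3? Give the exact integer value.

1122

B = A − 2I has rows (5, 1, 6); (1, 2, 1); (6, 1, -2)
w1 = Bv₀ = (16, 10, 0)
w2 = Bw1 = (90, 36, 106)
w3 = Bw2 = (1122, 268, 364)
Requested component of w3: 1122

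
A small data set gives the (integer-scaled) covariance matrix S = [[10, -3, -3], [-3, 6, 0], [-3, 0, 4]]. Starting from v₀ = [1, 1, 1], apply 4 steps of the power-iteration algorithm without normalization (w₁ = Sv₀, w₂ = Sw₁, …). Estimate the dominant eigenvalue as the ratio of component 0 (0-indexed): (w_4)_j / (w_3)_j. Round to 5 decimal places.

w1 = Sv₀ = (10·1 + (-3)·1 + (-3)·1; (-3)·1 + 6·1 + 0·1; (-3)·1 + 0·1 + 4·1) = (4, 3, 1)
w2 = Sw1 = (10·4 + (-3)·3 + (-3)·1; (-3)·4 + 6·3 + 0·1; (-3)·4 + 0·3 + 4·1) = (28, 6, -8)
w3 = Sw2 = (286, -48, -116)
w4 = Sw3 = (3352, -1146, -1322)
Ratio at component: 3352 / 286 = 11.72028

λ ≈ 11.72028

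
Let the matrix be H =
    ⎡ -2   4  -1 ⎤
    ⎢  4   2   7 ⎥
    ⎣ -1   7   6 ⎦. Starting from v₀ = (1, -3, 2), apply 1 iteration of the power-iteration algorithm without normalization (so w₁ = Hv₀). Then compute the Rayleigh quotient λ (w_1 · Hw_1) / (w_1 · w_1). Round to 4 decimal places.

w1 = Hv₀ = ((-2)·1 + 4·(-3) + (-1)·2; 4·1 + 2·(-3) + 7·2; (-1)·1 + 7·(-3) + 6·2) = (-16, 12, -10)
Hw1 = (90, -110, 40)
w1·Hw1 = (-16)·90 + 12·(-110) + (-10)·40 = -3160; w1·w1 = (-16)·(-16) + 12·12 + (-10)·(-10) = 500
λ ≈ -3160/500 = -6.3200

-6.3200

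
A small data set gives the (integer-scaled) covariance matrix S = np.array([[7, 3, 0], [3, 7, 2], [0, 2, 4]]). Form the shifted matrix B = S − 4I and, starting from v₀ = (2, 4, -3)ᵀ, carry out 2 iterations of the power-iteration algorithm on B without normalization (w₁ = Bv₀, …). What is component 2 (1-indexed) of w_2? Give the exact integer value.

106

B = S − 4I has rows (3, 3, 0); (3, 3, 2); (0, 2, 0)
w1 = Bv₀ = (3·2 + 3·4 + 0·(-3); 3·2 + 3·4 + 2·(-3); 0·2 + 2·4 + 0·(-3)) = (18, 12, 8)
w2 = Bw1 = (3·18 + 3·12 + 0·8; 3·18 + 3·12 + 2·8; 0·18 + 2·12 + 0·8) = (90, 106, 24)
Requested component of w2: 106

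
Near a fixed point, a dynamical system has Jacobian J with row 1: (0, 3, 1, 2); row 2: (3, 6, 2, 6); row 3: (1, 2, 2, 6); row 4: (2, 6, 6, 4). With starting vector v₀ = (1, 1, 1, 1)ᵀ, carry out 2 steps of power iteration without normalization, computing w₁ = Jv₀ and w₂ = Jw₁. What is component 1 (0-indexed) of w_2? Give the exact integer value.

w1 = Jv₀ = (0·1 + 3·1 + 1·1 + 2·1; 3·1 + 6·1 + 2·1 + 6·1; 1·1 + 2·1 + 2·1 + 6·1; 2·1 + 6·1 + 6·1 + 4·1) = (6, 17, 11, 18)
w2 = Jw1 = (0·6 + 3·17 + 1·11 + 2·18; 3·6 + 6·17 + 2·11 + 6·18; 1·6 + 2·17 + 2·11 + 6·18; 2·6 + 6·17 + 6·11 + 4·18) = (98, 250, 170, 252)
The requested component of w2 is 250.

250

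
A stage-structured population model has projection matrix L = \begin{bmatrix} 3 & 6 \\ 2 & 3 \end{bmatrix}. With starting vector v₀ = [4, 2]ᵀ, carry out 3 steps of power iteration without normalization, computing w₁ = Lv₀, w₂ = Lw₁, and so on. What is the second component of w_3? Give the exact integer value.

w1 = Lv₀ = (3·4 + 6·2; 2·4 + 3·2) = (24, 14)
w2 = Lw1 = (3·24 + 6·14; 2·24 + 3·14) = (156, 90)
w3 = Lw2 = (1008, 582)
The requested component of w3 is 582.

582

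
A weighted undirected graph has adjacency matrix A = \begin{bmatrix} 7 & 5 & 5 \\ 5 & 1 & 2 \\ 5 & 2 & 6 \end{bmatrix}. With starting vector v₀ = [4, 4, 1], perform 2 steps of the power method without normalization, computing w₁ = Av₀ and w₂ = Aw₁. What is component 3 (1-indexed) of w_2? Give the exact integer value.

w1 = Av₀ = (53, 26, 34)
w2 = Aw1 = (671, 359, 521)
The requested component of w2 is 521.

521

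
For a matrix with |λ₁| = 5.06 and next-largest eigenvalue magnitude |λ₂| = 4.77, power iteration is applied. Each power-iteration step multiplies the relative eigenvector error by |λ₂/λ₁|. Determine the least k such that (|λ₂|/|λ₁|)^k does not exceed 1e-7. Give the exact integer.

274

|λ₂/λ₁| = 4.77/5.06 = 0.94269
Need k ≥ ln(1e-7) / ln(0.94269) = -16.1181 / -0.0590 ≈ 273.095
Smallest integer k satisfying the bound: 274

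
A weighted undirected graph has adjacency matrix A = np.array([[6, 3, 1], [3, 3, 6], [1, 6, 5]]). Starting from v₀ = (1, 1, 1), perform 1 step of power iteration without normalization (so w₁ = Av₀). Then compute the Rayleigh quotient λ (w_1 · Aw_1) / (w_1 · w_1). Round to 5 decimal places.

w1 = Av₀ = (6·1 + 3·1 + 1·1; 3·1 + 3·1 + 6·1; 1·1 + 6·1 + 5·1) = (10, 12, 12)
Aw1 = (108, 138, 142)
w1·Aw1 = 10·108 + 12·138 + 12·142 = 4440; w1·w1 = 10·10 + 12·12 + 12·12 = 388
λ ≈ 4440/388 = 11.44330

λ ≈ 11.44330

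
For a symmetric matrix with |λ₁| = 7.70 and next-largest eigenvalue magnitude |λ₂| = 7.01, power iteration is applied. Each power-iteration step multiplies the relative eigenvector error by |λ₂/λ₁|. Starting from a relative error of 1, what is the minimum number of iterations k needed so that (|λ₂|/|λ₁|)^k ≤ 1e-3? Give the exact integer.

74

|λ₂/λ₁| = 7.01/7.70 = 0.91039
Need k ≥ ln(1e-3) / ln(0.91039) = -6.9078 / -0.0939 ≈ 73.579
Smallest integer k satisfying the bound: 74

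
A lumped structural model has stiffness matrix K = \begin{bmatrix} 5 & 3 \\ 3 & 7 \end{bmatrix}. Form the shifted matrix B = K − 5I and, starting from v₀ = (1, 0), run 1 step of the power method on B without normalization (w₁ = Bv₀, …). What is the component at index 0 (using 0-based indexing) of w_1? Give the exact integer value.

B = K − 5I has rows (0, 3); (3, 2)
w1 = Bv₀ = (0, 3)
Requested component of w1: 0

0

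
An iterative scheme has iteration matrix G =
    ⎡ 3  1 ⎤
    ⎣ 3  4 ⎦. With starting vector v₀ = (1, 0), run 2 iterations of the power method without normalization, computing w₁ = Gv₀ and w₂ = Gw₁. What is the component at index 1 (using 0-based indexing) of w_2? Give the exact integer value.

21

w1 = Gv₀ = (3, 3)
w2 = Gw1 = (12, 21)
The requested component of w2 is 21.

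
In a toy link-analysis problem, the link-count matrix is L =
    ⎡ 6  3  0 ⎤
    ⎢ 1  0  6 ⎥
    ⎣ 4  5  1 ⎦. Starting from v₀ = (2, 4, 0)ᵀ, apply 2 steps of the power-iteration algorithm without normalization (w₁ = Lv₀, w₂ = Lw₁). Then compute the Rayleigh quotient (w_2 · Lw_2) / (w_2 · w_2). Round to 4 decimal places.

w1 = Lv₀ = (24, 2, 28)
w2 = Lw1 = (150, 192, 134)
Lw2 = (1476, 954, 1694)
w2·Lw2 = 150·1476 + 192·954 + 134·1694 = 631564; w2·w2 = 150·150 + 192·192 + 134·134 = 77320
λ ≈ 631564/77320 = 8.1682

8.1682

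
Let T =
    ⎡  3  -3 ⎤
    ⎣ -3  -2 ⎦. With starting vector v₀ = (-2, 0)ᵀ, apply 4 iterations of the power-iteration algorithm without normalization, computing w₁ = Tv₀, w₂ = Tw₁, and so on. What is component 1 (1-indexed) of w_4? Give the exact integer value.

-666

w1 = Tv₀ = (3·(-2) + (-3)·0; (-3)·(-2) + (-2)·0) = (-6, 6)
w2 = Tw1 = (3·(-6) + (-3)·6; (-3)·(-6) + (-2)·6) = (-36, 6)
w3 = Tw2 = (-126, 96)
w4 = Tw3 = (-666, 186)
The requested component of w4 is -666.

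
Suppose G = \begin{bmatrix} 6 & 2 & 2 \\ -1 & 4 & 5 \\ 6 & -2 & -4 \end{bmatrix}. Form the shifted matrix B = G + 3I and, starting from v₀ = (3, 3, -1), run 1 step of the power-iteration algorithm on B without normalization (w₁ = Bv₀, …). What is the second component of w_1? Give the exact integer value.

B = G + 3I has rows (9, 2, 2); (-1, 7, 5); (6, -2, -1)
w1 = Bv₀ = (9·3 + 2·3 + 2·(-1); (-1)·3 + 7·3 + 5·(-1); 6·3 + (-2)·3 + (-1)·(-1)) = (31, 13, 13)
Requested component of w1: 13

13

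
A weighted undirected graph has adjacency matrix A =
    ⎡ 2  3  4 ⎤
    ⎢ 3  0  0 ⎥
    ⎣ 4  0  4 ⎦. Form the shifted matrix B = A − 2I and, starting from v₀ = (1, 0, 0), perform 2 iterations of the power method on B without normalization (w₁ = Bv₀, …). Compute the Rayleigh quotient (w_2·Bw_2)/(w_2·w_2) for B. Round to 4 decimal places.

B = A − 2I has rows (0, 3, 4); (3, -2, 0); (4, 0, 2)
w1 = Bv₀ = (0·1 + 3·0 + 4·0; 3·1 + (-2)·0 + 0·0; 4·1 + 0·0 + 2·0) = (0, 3, 4)
w2 = Bw1 = (0·0 + 3·3 + 4·4; 3·0 + (-2)·3 + 0·4; 4·0 + 0·3 + 2·4) = (25, -6, 8)
Bw2 = (14, 87, 116)
w2·Bw2 = 756; w2·w2 = 725; μ ≈ 756/725 = 1.0428

μ ≈ 1.0428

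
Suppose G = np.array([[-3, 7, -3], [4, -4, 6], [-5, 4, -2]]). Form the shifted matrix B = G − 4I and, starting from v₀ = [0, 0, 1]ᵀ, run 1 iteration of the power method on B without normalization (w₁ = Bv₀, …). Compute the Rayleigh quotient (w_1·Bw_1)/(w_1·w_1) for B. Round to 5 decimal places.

-15.66667

B = G − 4I has rows (-7, 7, -3); (4, -8, 6); (-5, 4, -6)
w1 = Bv₀ = ((-7)·0 + 7·0 + (-3)·1; 4·0 + (-8)·0 + 6·1; (-5)·0 + 4·0 + (-6)·1) = (-3, 6, -6)
Bw1 = (81, -96, 75)
w1·Bw1 = -1269; w1·w1 = 81; μ ≈ -1269/81 = -15.66667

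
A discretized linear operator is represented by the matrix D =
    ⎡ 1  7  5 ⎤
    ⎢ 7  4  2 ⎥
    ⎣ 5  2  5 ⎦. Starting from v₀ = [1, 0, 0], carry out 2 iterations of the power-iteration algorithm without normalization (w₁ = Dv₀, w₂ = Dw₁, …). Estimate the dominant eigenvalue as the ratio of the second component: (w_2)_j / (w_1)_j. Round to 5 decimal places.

λ ≈ 6.42857

w1 = Dv₀ = (1·1 + 7·0 + 5·0; 7·1 + 4·0 + 2·0; 5·1 + 2·0 + 5·0) = (1, 7, 5)
w2 = Dw1 = (1·1 + 7·7 + 5·5; 7·1 + 4·7 + 2·5; 5·1 + 2·7 + 5·5) = (75, 45, 44)
Ratio at component: 45 / 7 = 6.42857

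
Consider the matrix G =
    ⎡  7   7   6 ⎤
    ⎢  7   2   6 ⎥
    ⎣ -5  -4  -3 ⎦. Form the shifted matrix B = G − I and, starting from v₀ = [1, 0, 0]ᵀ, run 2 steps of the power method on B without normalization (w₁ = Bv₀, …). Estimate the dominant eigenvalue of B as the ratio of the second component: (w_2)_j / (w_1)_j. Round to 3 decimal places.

B = G − I has rows (6, 7, 6); (7, 1, 6); (-5, -4, -4)
w1 = Bv₀ = (6·1 + 7·0 + 6·0; 7·1 + 1·0 + 6·0; (-5)·1 + (-4)·0 + (-4)·0) = (6, 7, -5)
w2 = Bw1 = (6·6 + 7·7 + 6·(-5); 7·6 + 1·7 + 6·(-5); (-5)·6 + (-4)·7 + (-4)·(-5)) = (55, 19, -38)
Ratio: 19/7 = 2.714

μ ≈ 2.714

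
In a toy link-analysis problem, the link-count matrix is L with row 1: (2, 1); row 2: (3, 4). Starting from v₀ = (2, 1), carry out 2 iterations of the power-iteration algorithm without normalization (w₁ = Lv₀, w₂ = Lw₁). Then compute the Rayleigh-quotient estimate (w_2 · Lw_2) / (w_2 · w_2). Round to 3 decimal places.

w1 = Lv₀ = (2·2 + 1·1; 3·2 + 4·1) = (5, 10)
w2 = Lw1 = (2·5 + 1·10; 3·5 + 4·10) = (20, 55)
Lw2 = (95, 280)
w2·Lw2 = 20·95 + 55·280 = 17300; w2·w2 = 20·20 + 55·55 = 3425
λ ≈ 17300/3425 = 5.051

5.051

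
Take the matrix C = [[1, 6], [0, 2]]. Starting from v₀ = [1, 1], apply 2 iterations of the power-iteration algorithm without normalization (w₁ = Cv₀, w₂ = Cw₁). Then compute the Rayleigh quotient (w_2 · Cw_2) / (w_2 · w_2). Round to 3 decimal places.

w1 = Cv₀ = (1·1 + 6·1; 0·1 + 2·1) = (7, 2)
w2 = Cw1 = (1·7 + 6·2; 0·7 + 2·2) = (19, 4)
Cw2 = (43, 8)
w2·Cw2 = 19·43 + 4·8 = 849; w2·w2 = 19·19 + 4·4 = 377
λ ≈ 849/377 = 2.252

λ ≈ 2.252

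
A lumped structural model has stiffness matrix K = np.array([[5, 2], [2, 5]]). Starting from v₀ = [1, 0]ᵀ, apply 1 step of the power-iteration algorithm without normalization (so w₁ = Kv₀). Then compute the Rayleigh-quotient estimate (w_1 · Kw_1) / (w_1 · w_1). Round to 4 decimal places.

λ ≈ 6.3793

w1 = Kv₀ = (5, 2)
Kw1 = (29, 20)
w1·Kw1 = 5·29 + 2·20 = 185; w1·w1 = 5·5 + 2·2 = 29
λ ≈ 185/29 = 6.3793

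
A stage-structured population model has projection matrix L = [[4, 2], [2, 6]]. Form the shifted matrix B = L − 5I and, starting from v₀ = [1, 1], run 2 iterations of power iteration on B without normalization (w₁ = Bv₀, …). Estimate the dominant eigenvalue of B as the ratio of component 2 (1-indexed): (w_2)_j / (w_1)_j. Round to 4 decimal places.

1.6667

B = L − 5I has rows (-1, 2); (2, 1)
w1 = Bv₀ = (1, 3)
w2 = Bw1 = (5, 5)
Ratio: 5/3 = 1.6667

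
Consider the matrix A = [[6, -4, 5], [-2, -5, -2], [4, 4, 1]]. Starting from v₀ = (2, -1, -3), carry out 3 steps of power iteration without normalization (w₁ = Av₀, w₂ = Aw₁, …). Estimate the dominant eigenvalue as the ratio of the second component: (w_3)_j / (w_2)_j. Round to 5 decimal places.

w1 = Av₀ = (1, 7, 1)
w2 = Aw1 = (-17, -39, 33)
w3 = Aw2 = (219, 163, -191)
Ratio at component: 163 / -39 = -4.17949

λ ≈ -4.17949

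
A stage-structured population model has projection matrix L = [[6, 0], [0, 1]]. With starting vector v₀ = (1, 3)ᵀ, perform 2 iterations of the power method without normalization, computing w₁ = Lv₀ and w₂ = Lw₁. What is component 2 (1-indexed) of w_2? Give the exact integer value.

3

w1 = Lv₀ = (6·1 + 0·3; 0·1 + 1·3) = (6, 3)
w2 = Lw1 = (6·6 + 0·3; 0·6 + 1·3) = (36, 3)
The requested component of w2 is 3.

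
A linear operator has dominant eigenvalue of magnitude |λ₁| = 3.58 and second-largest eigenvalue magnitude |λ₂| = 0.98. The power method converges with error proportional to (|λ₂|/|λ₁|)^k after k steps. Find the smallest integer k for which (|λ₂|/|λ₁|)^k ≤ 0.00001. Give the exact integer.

9

|λ₂/λ₁| = 0.98/3.58 = 0.27374
Need k ≥ ln(0.00001) / ln(0.27374) = -11.5129 / -1.2956 ≈ 8.886
Smallest integer k satisfying the bound: 9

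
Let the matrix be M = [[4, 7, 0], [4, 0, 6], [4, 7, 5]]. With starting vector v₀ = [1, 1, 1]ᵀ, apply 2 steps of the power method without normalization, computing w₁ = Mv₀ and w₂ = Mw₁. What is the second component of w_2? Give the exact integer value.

140

w1 = Mv₀ = (4·1 + 7·1 + 0·1; 4·1 + 0·1 + 6·1; 4·1 + 7·1 + 5·1) = (11, 10, 16)
w2 = Mw1 = (4·11 + 7·10 + 0·16; 4·11 + 0·10 + 6·16; 4·11 + 7·10 + 5·16) = (114, 140, 194)
The requested component of w2 is 140.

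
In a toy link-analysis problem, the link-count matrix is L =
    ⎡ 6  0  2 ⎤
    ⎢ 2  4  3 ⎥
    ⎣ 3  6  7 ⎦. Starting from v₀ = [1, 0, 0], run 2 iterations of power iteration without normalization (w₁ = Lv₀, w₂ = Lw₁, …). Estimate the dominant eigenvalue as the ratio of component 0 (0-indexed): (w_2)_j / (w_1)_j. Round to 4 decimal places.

λ ≈ 7.0000

w1 = Lv₀ = (6, 2, 3)
w2 = Lw1 = (42, 29, 51)
Ratio at component: 42 / 6 = 7.0000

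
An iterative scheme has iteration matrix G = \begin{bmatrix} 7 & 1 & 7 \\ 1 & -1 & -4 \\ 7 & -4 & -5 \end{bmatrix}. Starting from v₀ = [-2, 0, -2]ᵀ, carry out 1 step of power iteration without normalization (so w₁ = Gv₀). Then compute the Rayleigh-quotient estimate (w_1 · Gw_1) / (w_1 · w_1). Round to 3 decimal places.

w1 = Gv₀ = (-28, 6, -4)
Gw1 = (-218, -18, -200)
w1·Gw1 = (-28)·(-218) + 6·(-18) + (-4)·(-200) = 6796; w1·w1 = (-28)·(-28) + 6·6 + (-4)·(-4) = 836
λ ≈ 6796/836 = 8.129

λ ≈ 8.129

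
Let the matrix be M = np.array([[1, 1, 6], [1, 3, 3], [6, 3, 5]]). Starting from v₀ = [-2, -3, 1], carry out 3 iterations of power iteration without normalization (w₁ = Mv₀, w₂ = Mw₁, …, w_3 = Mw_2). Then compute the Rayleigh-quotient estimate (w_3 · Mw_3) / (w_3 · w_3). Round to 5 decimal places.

w1 = Mv₀ = (1, -8, -16)
w2 = Mw1 = (-103, -71, -98)
w3 = Mw2 = (-762, -610, -1321)
Mw3 = (-9298, -6555, -13007)
w3·Mw3 = (-762)·(-9298) + (-610)·(-6555) + (-1321)·(-13007) = 28265873; w3·w3 = (-762)·(-762) + (-610)·(-610) + (-1321)·(-1321) = 2697785
λ ≈ 28265873/2697785 = 10.47744

10.47744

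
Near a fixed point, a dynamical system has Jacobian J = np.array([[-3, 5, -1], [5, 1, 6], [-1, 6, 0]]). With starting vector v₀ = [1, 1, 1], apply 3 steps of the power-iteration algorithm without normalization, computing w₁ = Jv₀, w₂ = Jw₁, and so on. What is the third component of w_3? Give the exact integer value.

w1 = Jv₀ = (1, 12, 5)
w2 = Jw1 = (52, 47, 71)
w3 = Jw2 = (8, 733, 230)
The requested component of w3 is 230.

230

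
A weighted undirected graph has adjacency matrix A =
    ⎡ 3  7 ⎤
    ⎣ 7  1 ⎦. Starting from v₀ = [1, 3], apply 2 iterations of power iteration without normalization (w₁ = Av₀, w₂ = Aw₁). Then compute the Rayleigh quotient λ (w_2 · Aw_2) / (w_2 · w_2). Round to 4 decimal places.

w1 = Av₀ = (3·1 + 7·3; 7·1 + 1·3) = (24, 10)
w2 = Aw1 = (3·24 + 7·10; 7·24 + 1·10) = (142, 178)
Aw2 = (1672, 1172)
w2·Aw2 = 142·1672 + 178·1172 = 446040; w2·w2 = 142·142 + 178·178 = 51848
λ ≈ 446040/51848 = 8.6028

λ ≈ 8.6028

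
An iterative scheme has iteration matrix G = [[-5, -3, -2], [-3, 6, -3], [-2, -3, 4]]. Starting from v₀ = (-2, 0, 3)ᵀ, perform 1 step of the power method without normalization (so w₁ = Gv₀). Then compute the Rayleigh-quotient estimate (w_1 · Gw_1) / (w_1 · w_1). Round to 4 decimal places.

3.9217

w1 = Gv₀ = ((-5)·(-2) + (-3)·0 + (-2)·3; (-3)·(-2) + 6·0 + (-3)·3; (-2)·(-2) + (-3)·0 + 4·3) = (4, -3, 16)
Gw1 = (-43, -78, 65)
w1·Gw1 = 4·(-43) + (-3)·(-78) + 16·65 = 1102; w1·w1 = 4·4 + (-3)·(-3) + 16·16 = 281
λ ≈ 1102/281 = 3.9217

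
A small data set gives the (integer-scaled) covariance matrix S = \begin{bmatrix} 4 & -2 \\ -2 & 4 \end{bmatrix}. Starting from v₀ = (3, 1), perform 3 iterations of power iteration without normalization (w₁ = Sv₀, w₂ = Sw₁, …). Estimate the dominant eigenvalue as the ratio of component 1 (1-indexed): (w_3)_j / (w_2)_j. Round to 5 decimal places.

w1 = Sv₀ = (4·3 + (-2)·1; (-2)·3 + 4·1) = (10, -2)
w2 = Sw1 = (4·10 + (-2)·(-2); (-2)·10 + 4·(-2)) = (44, -28)
w3 = Sw2 = (232, -200)
Ratio at component: 232 / 44 = 5.27273

5.27273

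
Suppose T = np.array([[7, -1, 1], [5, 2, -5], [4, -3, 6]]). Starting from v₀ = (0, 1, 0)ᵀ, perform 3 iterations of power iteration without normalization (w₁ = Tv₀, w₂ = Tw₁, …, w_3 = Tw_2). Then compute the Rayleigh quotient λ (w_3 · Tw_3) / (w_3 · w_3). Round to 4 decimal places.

9.1905

w1 = Tv₀ = (7·0 + (-1)·1 + 1·0; 5·0 + 2·1 + (-5)·0; 4·0 + (-3)·1 + 6·0) = (-1, 2, -3)
w2 = Tw1 = (7·(-1) + (-1)·2 + 1·(-3); 5·(-1) + 2·2 + (-5)·(-3); 4·(-1) + (-3)·2 + 6·(-3)) = (-12, 14, -28)
w3 = Tw2 = (-126, 108, -258)
Tw3 = (-1248, 876, -2376)
w3·Tw3 = (-126)·(-1248) + 108·876 + (-258)·(-2376) = 864864; w3·w3 = (-126)·(-126) + 108·108 + (-258)·(-258) = 94104
λ ≈ 864864/94104 = 9.1905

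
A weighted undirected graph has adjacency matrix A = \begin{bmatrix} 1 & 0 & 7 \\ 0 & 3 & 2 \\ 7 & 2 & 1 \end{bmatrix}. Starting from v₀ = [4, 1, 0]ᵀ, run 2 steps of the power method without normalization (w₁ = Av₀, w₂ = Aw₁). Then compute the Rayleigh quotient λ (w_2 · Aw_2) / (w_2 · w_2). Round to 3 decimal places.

w1 = Av₀ = (4, 3, 30)
w2 = Aw1 = (214, 69, 64)
Aw2 = (662, 335, 1700)
w2·Aw2 = 214·662 + 69·335 + 64·1700 = 273583; w2·w2 = 214·214 + 69·69 + 64·64 = 54653
λ ≈ 273583/54653 = 5.006

5.006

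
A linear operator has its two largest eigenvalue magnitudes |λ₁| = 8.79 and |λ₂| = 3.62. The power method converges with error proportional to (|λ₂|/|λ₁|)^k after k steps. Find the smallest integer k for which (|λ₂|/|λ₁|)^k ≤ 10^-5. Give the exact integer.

|λ₂/λ₁| = 3.62/8.79 = 0.41183
Need k ≥ ln(10^-5) / ln(0.41183) = -11.5129 / -0.8871 ≈ 12.978
Smallest integer k satisfying the bound: 13

13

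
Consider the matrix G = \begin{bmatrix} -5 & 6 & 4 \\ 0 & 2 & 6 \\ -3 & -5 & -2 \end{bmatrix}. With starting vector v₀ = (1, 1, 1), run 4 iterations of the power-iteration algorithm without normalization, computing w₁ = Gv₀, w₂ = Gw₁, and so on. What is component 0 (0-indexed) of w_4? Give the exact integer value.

w1 = Gv₀ = (5, 8, -10)
w2 = Gw1 = (-17, -44, -35)
w3 = Gw2 = (-319, -298, 341)
w4 = Gw3 = (1171, 1450, 1765)
The requested component of w4 is 1171.

1171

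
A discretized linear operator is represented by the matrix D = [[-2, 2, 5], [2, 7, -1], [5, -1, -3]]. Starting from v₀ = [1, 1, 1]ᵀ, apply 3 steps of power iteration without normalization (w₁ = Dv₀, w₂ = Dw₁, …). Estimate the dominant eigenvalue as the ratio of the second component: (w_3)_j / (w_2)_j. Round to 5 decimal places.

7.12308

w1 = Dv₀ = ((-2)·1 + 2·1 + 5·1; 2·1 + 7·1 + (-1)·1; 5·1 + (-1)·1 + (-3)·1) = (5, 8, 1)
w2 = Dw1 = ((-2)·5 + 2·8 + 5·1; 2·5 + 7·8 + (-1)·1; 5·5 + (-1)·8 + (-3)·1) = (11, 65, 14)
w3 = Dw2 = (178, 463, -52)
Ratio at component: 463 / 65 = 7.12308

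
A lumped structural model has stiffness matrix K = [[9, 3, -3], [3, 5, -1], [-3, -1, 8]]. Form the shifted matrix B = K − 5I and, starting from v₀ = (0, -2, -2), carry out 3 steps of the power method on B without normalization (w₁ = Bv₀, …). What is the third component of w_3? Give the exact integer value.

B = K − 5I has rows (4, 3, -3); (3, 0, -1); (-3, -1, 3)
w1 = Bv₀ = (4·0 + 3·(-2) + (-3)·(-2); 3·0 + 0·(-2) + (-1)·(-2); (-3)·0 + (-1)·(-2) + 3·(-2)) = (0, 2, -4)
w2 = Bw1 = (4·0 + 3·2 + (-3)·(-4); 3·0 + 0·2 + (-1)·(-4); (-3)·0 + (-1)·2 + 3·(-4)) = (18, 4, -14)
w3 = Bw2 = (126, 68, -100)
Requested component of w3: -100

-100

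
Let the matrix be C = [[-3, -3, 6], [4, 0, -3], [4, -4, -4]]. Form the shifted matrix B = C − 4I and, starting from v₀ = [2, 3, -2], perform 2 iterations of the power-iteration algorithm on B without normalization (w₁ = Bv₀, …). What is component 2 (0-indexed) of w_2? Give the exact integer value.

B = C − 4I has rows (-7, -3, 6); (4, -4, -3); (4, -4, -8)
w1 = Bv₀ = ((-7)·2 + (-3)·3 + 6·(-2); 4·2 + (-4)·3 + (-3)·(-2); 4·2 + (-4)·3 + (-8)·(-2)) = (-35, 2, 12)
w2 = Bw1 = ((-7)·(-35) + (-3)·2 + 6·12; 4·(-35) + (-4)·2 + (-3)·12; 4·(-35) + (-4)·2 + (-8)·12) = (311, -184, -244)
Requested component of w2: -244

-244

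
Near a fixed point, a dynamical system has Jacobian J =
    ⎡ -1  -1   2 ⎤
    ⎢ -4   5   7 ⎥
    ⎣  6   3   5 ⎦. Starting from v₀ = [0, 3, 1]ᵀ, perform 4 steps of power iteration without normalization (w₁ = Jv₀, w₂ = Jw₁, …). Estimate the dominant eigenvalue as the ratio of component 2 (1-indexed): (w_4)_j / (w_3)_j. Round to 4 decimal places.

9.7024

w1 = Jv₀ = ((-1)·0 + (-1)·3 + 2·1; (-4)·0 + 5·3 + 7·1; 6·0 + 3·3 + 5·1) = (-1, 22, 14)
w2 = Jw1 = ((-1)·(-1) + (-1)·22 + 2·14; (-4)·(-1) + 5·22 + 7·14; 6·(-1) + 3·22 + 5·14) = (7, 212, 130)
w3 = Jw2 = (41, 1942, 1328)
w4 = Jw3 = (673, 18842, 12712)
Ratio at component: 18842 / 1942 = 9.7024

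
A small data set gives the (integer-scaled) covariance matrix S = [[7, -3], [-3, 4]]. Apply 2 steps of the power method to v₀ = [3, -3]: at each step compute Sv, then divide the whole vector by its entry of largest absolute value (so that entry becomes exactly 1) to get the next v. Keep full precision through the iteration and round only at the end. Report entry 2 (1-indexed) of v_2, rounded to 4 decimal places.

-0.6374

Sv0 = (30.00000, -21.00000); divide by 30.00000 → v1 = (1.00000, -0.70000)
Sv1 = (9.10000, -5.80000); divide by 9.10000 → v2 = (1.00000, -0.63736)
Requested entry of v2: -174/273 = -0.6374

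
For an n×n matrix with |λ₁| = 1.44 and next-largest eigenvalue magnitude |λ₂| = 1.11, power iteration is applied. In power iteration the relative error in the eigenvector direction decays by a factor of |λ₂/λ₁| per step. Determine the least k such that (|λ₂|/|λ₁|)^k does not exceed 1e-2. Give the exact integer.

|λ₂/λ₁| = 1.11/1.44 = 0.77083
Need k ≥ ln(1e-2) / ln(0.77083) = -4.6052 / -0.2603 ≈ 17.693
Smallest integer k satisfying the bound: 18

18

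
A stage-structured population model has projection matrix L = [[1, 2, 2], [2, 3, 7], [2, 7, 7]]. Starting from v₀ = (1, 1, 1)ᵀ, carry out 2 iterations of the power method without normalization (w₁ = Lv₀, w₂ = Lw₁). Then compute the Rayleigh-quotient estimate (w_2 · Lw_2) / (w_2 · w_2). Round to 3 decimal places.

λ ≈ 12.938

w1 = Lv₀ = (1·1 + 2·1 + 2·1; 2·1 + 3·1 + 7·1; 2·1 + 7·1 + 7·1) = (5, 12, 16)
w2 = Lw1 = (1·5 + 2·12 + 2·16; 2·5 + 3·12 + 7·16; 2·5 + 7·12 + 7·16) = (61, 158, 206)
Lw2 = (789, 2038, 2670)
w2·Lw2 = 61·789 + 158·2038 + 206·2670 = 920153; w2·w2 = 61·61 + 158·158 + 206·206 = 71121
λ ≈ 920153/71121 = 12.938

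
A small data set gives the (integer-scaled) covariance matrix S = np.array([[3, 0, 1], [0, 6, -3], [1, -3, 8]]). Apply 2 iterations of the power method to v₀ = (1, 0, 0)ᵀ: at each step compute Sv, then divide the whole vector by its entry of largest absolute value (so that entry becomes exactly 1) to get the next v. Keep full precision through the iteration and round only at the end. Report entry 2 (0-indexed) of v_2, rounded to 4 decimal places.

1.0000

Sv0 = (3.00000, 0.00000, 1.00000); divide by 3.00000 → v1 = (1.00000, 0.00000, 0.33333)
Sv1 = (3.33333, -1.00000, 3.66667); divide by 3.66667 → v2 = (0.90909, -0.27273, 1.00000)
Requested entry of v2: 11/11 = 1.0000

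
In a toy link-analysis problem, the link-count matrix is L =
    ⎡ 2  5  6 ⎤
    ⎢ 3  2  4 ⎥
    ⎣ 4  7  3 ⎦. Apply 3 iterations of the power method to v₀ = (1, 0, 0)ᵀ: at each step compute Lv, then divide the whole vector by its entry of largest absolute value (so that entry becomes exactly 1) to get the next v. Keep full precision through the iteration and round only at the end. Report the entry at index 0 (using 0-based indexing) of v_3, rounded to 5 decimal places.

Lv0 = (2.000000, 3.000000, 4.000000); divide by 4.000000 → v1 = (0.500000, 0.750000, 1.000000)
Lv1 = (10.750000, 7.000000, 10.250000); divide by 10.750000 → v2 = (1.000000, 0.651163, 0.953488)
Lv2 = (10.976744, 8.116279, 11.418605); divide by 11.418605 → v3 = (0.961303, 0.710794, 1.000000)
Requested entry of v3: 472/491 = 0.96130

0.96130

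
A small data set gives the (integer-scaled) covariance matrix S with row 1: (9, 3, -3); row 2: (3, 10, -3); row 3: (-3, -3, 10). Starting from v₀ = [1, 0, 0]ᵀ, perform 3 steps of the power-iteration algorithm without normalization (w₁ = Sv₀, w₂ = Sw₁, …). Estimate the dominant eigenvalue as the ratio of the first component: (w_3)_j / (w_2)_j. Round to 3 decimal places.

λ ≈ 13.000

w1 = Sv₀ = (9·1 + 3·0 + (-3)·0; 3·1 + 10·0 + (-3)·0; (-3)·1 + (-3)·0 + 10·0) = (9, 3, -3)
w2 = Sw1 = (9·9 + 3·3 + (-3)·(-3); 3·9 + 10·3 + (-3)·(-3); (-3)·9 + (-3)·3 + 10·(-3)) = (99, 66, -66)
w3 = Sw2 = (1287, 1155, -1155)
Ratio at component: 1287 / 99 = 13.000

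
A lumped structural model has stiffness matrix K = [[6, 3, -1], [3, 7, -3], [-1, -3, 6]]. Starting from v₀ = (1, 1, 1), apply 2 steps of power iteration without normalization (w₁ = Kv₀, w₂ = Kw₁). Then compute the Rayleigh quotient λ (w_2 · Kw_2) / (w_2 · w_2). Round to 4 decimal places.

10.3741

w1 = Kv₀ = (6·1 + 3·1 + (-1)·1; 3·1 + 7·1 + (-3)·1; (-1)·1 + (-3)·1 + 6·1) = (8, 7, 2)
w2 = Kw1 = (6·8 + 3·7 + (-1)·2; 3·8 + 7·7 + (-3)·2; (-1)·8 + (-3)·7 + 6·2) = (67, 67, -17)
Kw2 = (620, 721, -370)
w2·Kw2 = 67·620 + 67·721 + (-17)·(-370) = 96137; w2·w2 = 67·67 + 67·67 + (-17)·(-17) = 9267
λ ≈ 96137/9267 = 10.3741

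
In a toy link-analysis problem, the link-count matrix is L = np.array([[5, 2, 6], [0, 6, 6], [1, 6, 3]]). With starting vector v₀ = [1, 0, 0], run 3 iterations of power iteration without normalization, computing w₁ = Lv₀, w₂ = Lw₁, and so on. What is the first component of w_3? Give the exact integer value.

215

w1 = Lv₀ = (5·1 + 2·0 + 6·0; 0·1 + 6·0 + 6·0; 1·1 + 6·0 + 3·0) = (5, 0, 1)
w2 = Lw1 = (5·5 + 2·0 + 6·1; 0·5 + 6·0 + 6·1; 1·5 + 6·0 + 3·1) = (31, 6, 8)
w3 = Lw2 = (215, 84, 91)
The requested component of w3 is 215.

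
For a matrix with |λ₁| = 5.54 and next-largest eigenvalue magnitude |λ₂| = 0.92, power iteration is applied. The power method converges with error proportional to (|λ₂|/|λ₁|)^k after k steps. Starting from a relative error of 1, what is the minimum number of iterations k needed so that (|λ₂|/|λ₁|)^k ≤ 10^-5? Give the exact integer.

7

|λ₂/λ₁| = 0.92/5.54 = 0.16606
Need k ≥ ln(10^-5) / ln(0.16606) = -11.5129 / -1.7954 ≈ 6.413
Smallest integer k satisfying the bound: 7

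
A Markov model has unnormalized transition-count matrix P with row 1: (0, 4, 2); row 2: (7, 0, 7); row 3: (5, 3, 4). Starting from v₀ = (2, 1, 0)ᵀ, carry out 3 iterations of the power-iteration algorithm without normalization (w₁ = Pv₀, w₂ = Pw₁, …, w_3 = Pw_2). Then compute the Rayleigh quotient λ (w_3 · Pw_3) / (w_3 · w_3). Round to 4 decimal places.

10.1747

w1 = Pv₀ = (0·2 + 4·1 + 2·0; 7·2 + 0·1 + 7·0; 5·2 + 3·1 + 4·0) = (4, 14, 13)
w2 = Pw1 = (0·4 + 4·14 + 2·13; 7·4 + 0·14 + 7·13; 5·4 + 3·14 + 4·13) = (82, 119, 114)
w3 = Pw2 = (704, 1372, 1223)
Pw3 = (7934, 13489, 12528)
w3·Pw3 = 704·7934 + 1372·13489 + 1223·12528 = 39414188; w3·w3 = 704·704 + 1372·1372 + 1223·1223 = 3873729
λ ≈ 39414188/3873729 = 10.1747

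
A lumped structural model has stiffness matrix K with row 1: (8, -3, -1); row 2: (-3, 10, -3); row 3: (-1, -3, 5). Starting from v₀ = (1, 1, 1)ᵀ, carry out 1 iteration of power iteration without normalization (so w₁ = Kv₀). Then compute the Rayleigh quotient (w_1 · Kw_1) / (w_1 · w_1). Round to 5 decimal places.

w1 = Kv₀ = (8·1 + (-3)·1 + (-1)·1; (-3)·1 + 10·1 + (-3)·1; (-1)·1 + (-3)·1 + 5·1) = (4, 4, 1)
Kw1 = (19, 25, -11)
w1·Kw1 = 4·19 + 4·25 + 1·(-11) = 165; w1·w1 = 4·4 + 4·4 + 1·1 = 33
λ ≈ 165/33 = 5.00000

λ ≈ 5.00000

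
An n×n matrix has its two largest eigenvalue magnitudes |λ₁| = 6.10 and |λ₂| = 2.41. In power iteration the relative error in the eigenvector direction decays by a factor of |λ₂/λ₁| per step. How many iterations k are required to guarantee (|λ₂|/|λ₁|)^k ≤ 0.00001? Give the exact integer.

13

|λ₂/λ₁| = 2.41/6.10 = 0.39508
Need k ≥ ln(0.00001) / ln(0.39508) = -11.5129 / -0.9287 ≈ 12.397
Smallest integer k satisfying the bound: 13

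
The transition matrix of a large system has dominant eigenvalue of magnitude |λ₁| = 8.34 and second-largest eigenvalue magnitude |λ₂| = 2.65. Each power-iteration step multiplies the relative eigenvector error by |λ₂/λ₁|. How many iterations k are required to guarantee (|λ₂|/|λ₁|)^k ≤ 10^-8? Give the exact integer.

|λ₂/λ₁| = 2.65/8.34 = 0.31775
Need k ≥ ln(10^-8) / ln(0.31775) = -18.4207 / -1.1465 ≈ 16.067
Smallest integer k satisfying the bound: 17

17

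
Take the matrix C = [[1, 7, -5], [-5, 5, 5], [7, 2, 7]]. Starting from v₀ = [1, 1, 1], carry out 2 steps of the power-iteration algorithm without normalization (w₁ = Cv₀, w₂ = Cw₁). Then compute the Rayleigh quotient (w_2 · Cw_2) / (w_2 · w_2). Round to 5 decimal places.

w1 = Cv₀ = (3, 5, 16)
w2 = Cw1 = (-42, 90, 143)
Cw2 = (-127, 1375, 887)
w2·Cw2 = (-42)·(-127) + 90·1375 + 143·887 = 255925; w2·w2 = (-42)·(-42) + 90·90 + 143·143 = 30313
λ ≈ 255925/30313 = 8.44275

λ ≈ 8.44275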